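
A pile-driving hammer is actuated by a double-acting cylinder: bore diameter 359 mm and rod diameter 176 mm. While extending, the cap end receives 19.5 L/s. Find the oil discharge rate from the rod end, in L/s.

Q_out ≈ 14.8 L/s

Cap-side area A_cap = π/4 × (359 mm)² = 1.012e5 mm^2
Rod-side annular area A_ann = π/4 × (359² − 176²) = 76890 mm^2
Piston speed v = Q_in/A_cap; rod-end outflow Q_out = v × A_ann = Q_in × A_ann/A_cap.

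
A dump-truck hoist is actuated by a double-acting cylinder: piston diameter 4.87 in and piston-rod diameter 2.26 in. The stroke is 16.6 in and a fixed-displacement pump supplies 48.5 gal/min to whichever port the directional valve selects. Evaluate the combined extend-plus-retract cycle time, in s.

t ≈ 2.96 s

Cap-side area A_cap = π/4 × (4.87 in)² = 18.63 in^2
Rod-side annular area A_ann = π/4 × (4.87² − 2.26²) = 14.62 in^2
t_ext = A_cap·L/Q = 1.656 s
t_ret = A_ann·L/Q = 1.299 s
t_cycle = t_ext + t_ret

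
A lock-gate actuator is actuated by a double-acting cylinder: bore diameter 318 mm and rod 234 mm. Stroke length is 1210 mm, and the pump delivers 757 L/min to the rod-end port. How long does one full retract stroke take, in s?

Rod-side annular area A_ann = π/4 × (318² − 234²) = 36420 mm^2
Swept volume V = A × L; t = V / Q = A·L / Q

t ≈ 3.49 s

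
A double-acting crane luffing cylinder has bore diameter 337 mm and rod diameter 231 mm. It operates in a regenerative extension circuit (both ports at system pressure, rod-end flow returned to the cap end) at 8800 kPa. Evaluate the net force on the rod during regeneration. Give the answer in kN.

F ≈ 369 kN

With equal pressure on both faces, forces on the annular region cancel; the net push is pressure × rod cross-section.
Rod cross-section A_rod = π/4 × (231 mm)² = 41910 mm^2
F = P × A_rod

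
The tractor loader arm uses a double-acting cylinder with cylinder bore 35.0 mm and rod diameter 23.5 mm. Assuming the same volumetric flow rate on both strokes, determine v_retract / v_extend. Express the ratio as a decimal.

Cap-side area A_cap = π/4 × (35.0 mm)² = 962.1 mm^2
Rod-side annular area A_ann = π/4 × (35.0² − 23.5²) = 528.4 mm^2
For equal Q, v ∝ 1/A, so v_ret/v_ext = A_cap/A_ann.

v_ret/v_ext ≈ 1.82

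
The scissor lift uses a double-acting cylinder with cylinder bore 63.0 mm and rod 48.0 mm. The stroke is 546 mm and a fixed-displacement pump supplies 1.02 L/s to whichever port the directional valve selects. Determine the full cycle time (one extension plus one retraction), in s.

Cap-side area A_cap = π/4 × (63.0 mm)² = 3117 mm^2
Rod-side annular area A_ann = π/4 × (63.0² − 48.0²) = 1308 mm^2
t_ext = A_cap·L/Q = 1.669 s
t_ret = A_ann·L/Q = 0.7000 s
t_cycle = t_ext + t_ret

t ≈ 2.37 s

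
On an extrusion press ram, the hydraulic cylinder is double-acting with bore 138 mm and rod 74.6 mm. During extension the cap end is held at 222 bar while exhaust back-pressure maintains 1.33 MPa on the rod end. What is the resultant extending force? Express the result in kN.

Cap-side area A_cap = π/4 × (138 mm)² = 14960 mm^2
Rod-side annular area A_ann = π/4 × (138² − 74.6²) = 10590 mm^2
Net thrust = P_cap·A_cap − P_rod·A_ann = 332.0 kN − 14.08 kN

F ≈ 318 kN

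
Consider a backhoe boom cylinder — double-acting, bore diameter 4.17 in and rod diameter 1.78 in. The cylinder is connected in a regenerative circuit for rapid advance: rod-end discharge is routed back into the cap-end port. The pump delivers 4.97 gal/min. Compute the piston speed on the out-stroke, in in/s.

In regeneration the rod-end outflow joins the pump flow into the cap end, so the net volume the pump must supply per unit advance equals the rod cross-section area.
Rod cross-section A_rod = π/4 × (1.78 in)² = 2.488 in^2
v = Q_pump / A_rod

v ≈ 7.69 in/s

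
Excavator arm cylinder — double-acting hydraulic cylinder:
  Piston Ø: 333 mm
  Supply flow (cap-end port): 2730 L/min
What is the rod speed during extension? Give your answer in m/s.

v ≈ 0.522 m/s

Cap-side area A_cap = π/4 × (333 mm)² = 87090 mm^2
v = Q / A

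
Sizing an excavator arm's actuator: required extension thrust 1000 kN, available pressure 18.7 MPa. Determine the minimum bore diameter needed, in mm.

D ≈ 261 mm

Extension force acts on the full piston face: F = P × (π/4)D².
D = √(4F / (πP)) = √(4 × 1000 kN / (π × 18.7 MPa))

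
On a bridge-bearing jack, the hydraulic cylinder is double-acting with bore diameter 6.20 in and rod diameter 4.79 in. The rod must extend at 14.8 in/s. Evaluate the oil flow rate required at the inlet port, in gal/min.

Cap-side area A_cap = π/4 × (6.20 in)² = 30.19 in^2
Q = A × v

Q ≈ 116 gal/min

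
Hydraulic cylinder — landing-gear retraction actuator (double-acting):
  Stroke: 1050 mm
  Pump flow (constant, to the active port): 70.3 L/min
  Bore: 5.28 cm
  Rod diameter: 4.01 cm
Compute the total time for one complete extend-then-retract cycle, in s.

t ≈ 2.79 s

Cap-side area A_cap = π/4 × (5.28 cm)² = 21.90 cm^2
Rod-side annular area A_ann = π/4 × (5.28² − 4.01²) = 9.266 cm^2
t_ext = A_cap·L/Q = 1.962 s
t_ret = A_ann·L/Q = 0.8304 s
t_cycle = t_ext + t_ret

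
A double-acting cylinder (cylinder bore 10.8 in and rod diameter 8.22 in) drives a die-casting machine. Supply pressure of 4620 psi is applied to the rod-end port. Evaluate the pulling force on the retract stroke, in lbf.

F ≈ 1.78e5 lbf

Rod-side annular area A_ann = π/4 × (10.8² − 8.22²) = 38.54 in^2
On retraction the pressure acts on the annular area (bore minus rod).
F = P × A_ann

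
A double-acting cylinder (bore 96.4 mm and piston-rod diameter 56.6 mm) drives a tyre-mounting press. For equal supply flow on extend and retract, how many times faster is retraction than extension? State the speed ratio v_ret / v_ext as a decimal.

Cap-side area A_cap = π/4 × (96.4 mm)² = 7299 mm^2
Rod-side annular area A_ann = π/4 × (96.4² − 56.6²) = 4783 mm^2
For equal Q, v ∝ 1/A, so v_ret/v_ext = A_cap/A_ann.

v_ret/v_ext ≈ 1.53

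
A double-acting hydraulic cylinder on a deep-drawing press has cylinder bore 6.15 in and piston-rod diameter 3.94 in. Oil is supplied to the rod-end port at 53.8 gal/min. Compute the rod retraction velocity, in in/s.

Rod-side annular area A_ann = π/4 × (6.15² − 3.94²) = 17.51 in^2
Flow into the rod-end port fills the annular volume.
v = Q / A

v ≈ 11.8 in/s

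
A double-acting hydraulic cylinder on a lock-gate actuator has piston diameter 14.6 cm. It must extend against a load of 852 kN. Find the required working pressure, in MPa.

P ≈ 50.9 MPa

Cap-side area A_cap = π/4 × (14.6 cm)² = 167.4 cm^2
P = F / A = 852 kN / A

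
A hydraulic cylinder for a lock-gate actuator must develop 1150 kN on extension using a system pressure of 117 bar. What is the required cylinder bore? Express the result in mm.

D ≈ 354 mm

Extension force acts on the full piston face: F = P × (π/4)D².
D = √(4F / (πP)) = √(4 × 1150 kN / (π × 117 bar))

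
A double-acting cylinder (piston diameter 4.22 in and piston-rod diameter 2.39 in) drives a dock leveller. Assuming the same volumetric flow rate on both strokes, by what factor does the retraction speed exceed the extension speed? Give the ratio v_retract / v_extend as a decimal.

Cap-side area A_cap = π/4 × (4.22 in)² = 13.99 in^2
Rod-side annular area A_ann = π/4 × (4.22² − 2.39²) = 9.500 in^2
For equal Q, v ∝ 1/A, so v_ret/v_ext = A_cap/A_ann.

v_ret/v_ext ≈ 1.47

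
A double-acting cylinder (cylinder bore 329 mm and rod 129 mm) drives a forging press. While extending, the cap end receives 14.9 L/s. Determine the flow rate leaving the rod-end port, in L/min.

Cap-side area A_cap = π/4 × (329 mm)² = 85010 mm^2
Rod-side annular area A_ann = π/4 × (329² − 129²) = 71940 mm^2
Piston speed v = Q_in/A_cap; rod-end outflow Q_out = v × A_ann = Q_in × A_ann/A_cap.

Q_out ≈ 757 L/min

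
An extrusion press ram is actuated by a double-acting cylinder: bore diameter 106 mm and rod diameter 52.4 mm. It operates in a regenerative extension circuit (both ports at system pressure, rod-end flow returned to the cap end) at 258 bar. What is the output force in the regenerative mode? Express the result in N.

F ≈ 55600 N

With equal pressure on both faces, forces on the annular region cancel; the net push is pressure × rod cross-section.
Rod cross-section A_rod = π/4 × (52.4 mm)² = 2157 mm^2
F = P × A_rod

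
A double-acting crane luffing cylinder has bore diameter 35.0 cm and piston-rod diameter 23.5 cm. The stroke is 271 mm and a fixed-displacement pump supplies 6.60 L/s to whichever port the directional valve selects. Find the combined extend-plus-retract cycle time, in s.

t ≈ 6.12 s

Cap-side area A_cap = π/4 × (35.0 cm)² = 962.1 cm^2
Rod-side annular area A_ann = π/4 × (35.0² − 23.5²) = 528.4 cm^2
t_ext = A_cap·L/Q = 3.950 s
t_ret = A_ann·L/Q = 2.170 s
t_cycle = t_ext + t_ret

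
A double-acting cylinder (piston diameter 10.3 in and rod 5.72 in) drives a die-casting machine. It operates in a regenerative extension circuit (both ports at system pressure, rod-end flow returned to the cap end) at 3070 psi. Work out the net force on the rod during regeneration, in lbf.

With equal pressure on both faces, forces on the annular region cancel; the net push is pressure × rod cross-section.
Rod cross-section A_rod = π/4 × (5.72 in)² = 25.70 in^2
F = P × A_rod

F ≈ 78900 lbf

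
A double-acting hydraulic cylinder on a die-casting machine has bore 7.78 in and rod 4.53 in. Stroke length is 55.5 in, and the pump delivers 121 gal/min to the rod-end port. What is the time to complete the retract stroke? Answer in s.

Rod-side annular area A_ann = π/4 × (7.78² − 4.53²) = 31.42 in^2
Swept volume V = A × L; t = V / Q = A·L / Q

t ≈ 3.74 s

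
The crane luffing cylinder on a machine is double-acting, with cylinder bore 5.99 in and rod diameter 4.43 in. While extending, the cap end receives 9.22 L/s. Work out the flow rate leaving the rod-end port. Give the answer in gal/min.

Q_out ≈ 66.2 gal/min

Cap-side area A_cap = π/4 × (5.99 in)² = 28.18 in^2
Rod-side annular area A_ann = π/4 × (5.99² − 4.43²) = 12.77 in^2
Piston speed v = Q_in/A_cap; rod-end outflow Q_out = v × A_ann = Q_in × A_ann/A_cap.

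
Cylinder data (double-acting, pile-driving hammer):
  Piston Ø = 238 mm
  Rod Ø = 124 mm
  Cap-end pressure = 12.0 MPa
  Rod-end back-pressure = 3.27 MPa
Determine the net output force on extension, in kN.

F ≈ 428 kN

Cap-side area A_cap = π/4 × (238 mm)² = 44490 mm^2
Rod-side annular area A_ann = π/4 × (238² − 124²) = 32410 mm^2
Net thrust = P_cap·A_cap − P_rod·A_ann = 533.9 kN − 106.0 kN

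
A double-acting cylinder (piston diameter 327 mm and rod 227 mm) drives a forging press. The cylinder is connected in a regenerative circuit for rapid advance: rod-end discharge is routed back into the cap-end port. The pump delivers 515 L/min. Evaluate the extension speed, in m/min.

In regeneration the rod-end outflow joins the pump flow into the cap end, so the net volume the pump must supply per unit advance equals the rod cross-section area.
Rod cross-section A_rod = π/4 × (227 mm)² = 40470 mm^2
v = Q_pump / A_rod

v ≈ 12.7 m/min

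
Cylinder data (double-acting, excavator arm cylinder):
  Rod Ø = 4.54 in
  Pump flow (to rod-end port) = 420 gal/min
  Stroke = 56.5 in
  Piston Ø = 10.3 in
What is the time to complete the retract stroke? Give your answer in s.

Rod-side annular area A_ann = π/4 × (10.3² − 4.54²) = 67.13 in^2
Swept volume V = A × L; t = V / Q = A·L / Q

t ≈ 2.35 s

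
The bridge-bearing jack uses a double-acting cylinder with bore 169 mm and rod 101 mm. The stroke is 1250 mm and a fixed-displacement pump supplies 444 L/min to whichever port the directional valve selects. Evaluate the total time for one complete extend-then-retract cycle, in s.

t ≈ 6.22 s

Cap-side area A_cap = π/4 × (169 mm)² = 22430 mm^2
Rod-side annular area A_ann = π/4 × (169² − 101²) = 14420 mm^2
t_ext = A_cap·L/Q = 3.789 s
t_ret = A_ann·L/Q = 2.436 s
t_cycle = t_ext + t_ret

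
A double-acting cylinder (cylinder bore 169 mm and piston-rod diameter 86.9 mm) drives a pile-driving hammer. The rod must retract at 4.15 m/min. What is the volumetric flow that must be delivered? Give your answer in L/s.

Q ≈ 1.14 L/s

Rod-side annular area A_ann = π/4 × (169² − 86.9²) = 16500 mm^2
Q = A × v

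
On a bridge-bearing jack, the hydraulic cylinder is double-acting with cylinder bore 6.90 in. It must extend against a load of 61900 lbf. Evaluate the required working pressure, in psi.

P ≈ 1660 psi

Cap-side area A_cap = π/4 × (6.90 in)² = 37.39 in^2
P = F / A = 61900 lbf / A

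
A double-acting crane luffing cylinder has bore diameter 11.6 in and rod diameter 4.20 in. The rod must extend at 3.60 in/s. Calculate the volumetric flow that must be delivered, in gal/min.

Cap-side area A_cap = π/4 × (11.6 in)² = 105.7 in^2
Q = A × v

Q ≈ 98.8 gal/min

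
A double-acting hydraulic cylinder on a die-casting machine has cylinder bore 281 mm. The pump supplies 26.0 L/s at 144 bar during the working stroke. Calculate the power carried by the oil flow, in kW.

W ≈ 374 kW

Hydraulic power = P × Q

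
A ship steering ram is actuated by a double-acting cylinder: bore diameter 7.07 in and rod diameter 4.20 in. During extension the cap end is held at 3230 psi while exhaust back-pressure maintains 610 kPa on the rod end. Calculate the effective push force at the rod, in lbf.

Cap-side area A_cap = π/4 × (7.07 in)² = 39.26 in^2
Rod-side annular area A_ann = π/4 × (7.07² − 4.20²) = 25.40 in^2
Net thrust = P_cap·A_cap − P_rod·A_ann = 1.268e5 lbf − 2248 lbf

F ≈ 1.25e5 lbf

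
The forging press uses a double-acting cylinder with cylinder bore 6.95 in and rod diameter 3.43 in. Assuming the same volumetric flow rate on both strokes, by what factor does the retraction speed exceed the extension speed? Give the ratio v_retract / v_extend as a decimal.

Cap-side area A_cap = π/4 × (6.95 in)² = 37.94 in^2
Rod-side annular area A_ann = π/4 × (6.95² − 3.43²) = 28.70 in^2
For equal Q, v ∝ 1/A, so v_ret/v_ext = A_cap/A_ann.

v_ret/v_ext ≈ 1.32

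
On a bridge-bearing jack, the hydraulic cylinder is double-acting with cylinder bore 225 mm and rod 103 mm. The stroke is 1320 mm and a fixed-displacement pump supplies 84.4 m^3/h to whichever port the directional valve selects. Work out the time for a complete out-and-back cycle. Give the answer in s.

t ≈ 4.01 s

Cap-side area A_cap = π/4 × (225 mm)² = 39760 mm^2
Rod-side annular area A_ann = π/4 × (225² − 103²) = 31430 mm^2
t_ext = A_cap·L/Q = 2.239 s
t_ret = A_ann·L/Q = 1.770 s
t_cycle = t_ext + t_ret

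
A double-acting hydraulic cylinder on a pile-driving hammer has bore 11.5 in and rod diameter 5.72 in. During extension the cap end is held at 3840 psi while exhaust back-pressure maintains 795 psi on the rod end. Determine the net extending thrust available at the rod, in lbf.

Cap-side area A_cap = π/4 × (11.5 in)² = 103.9 in^2
Rod-side annular area A_ann = π/4 × (11.5² − 5.72²) = 78.17 in^2
Net thrust = P_cap·A_cap − P_rod·A_ann = 3.989e5 lbf − 62150 lbf

F ≈ 3.37e5 lbf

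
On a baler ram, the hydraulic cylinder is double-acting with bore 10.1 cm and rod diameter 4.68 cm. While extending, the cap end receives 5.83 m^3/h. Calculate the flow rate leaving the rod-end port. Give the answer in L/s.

Q_out ≈ 1.27 L/s

Cap-side area A_cap = π/4 × (10.1 cm)² = 80.12 cm^2
Rod-side annular area A_ann = π/4 × (10.1² − 4.68²) = 62.92 cm^2
Piston speed v = Q_in/A_cap; rod-end outflow Q_out = v × A_ann = Q_in × A_ann/A_cap.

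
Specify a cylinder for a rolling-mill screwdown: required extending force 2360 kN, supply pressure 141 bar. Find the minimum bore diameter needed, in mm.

D ≈ 462 mm

Extension force acts on the full piston face: F = P × (π/4)D².
D = √(4F / (πP)) = √(4 × 2360 kN / (π × 141 bar))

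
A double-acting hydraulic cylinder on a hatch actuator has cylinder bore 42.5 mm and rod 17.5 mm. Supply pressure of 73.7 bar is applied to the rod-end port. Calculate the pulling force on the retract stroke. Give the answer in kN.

F ≈ 8.68 kN

Rod-side annular area A_ann = π/4 × (42.5² − 17.5²) = 1178 mm^2
On retraction the pressure acts on the annular area (bore minus rod).
F = P × A_ann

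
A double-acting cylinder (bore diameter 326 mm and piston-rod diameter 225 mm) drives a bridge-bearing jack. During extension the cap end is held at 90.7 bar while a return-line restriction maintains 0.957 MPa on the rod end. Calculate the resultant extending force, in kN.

F ≈ 715 kN

Cap-side area A_cap = π/4 × (326 mm)² = 83470 mm^2
Rod-side annular area A_ann = π/4 × (326² − 225²) = 43710 mm^2
Net thrust = P_cap·A_cap − P_rod·A_ann = 757.1 kN − 41.83 kN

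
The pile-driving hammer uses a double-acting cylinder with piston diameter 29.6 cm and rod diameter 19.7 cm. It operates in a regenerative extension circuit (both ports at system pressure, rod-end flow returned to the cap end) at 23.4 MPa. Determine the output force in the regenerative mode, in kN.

With equal pressure on both faces, forces on the annular region cancel; the net push is pressure × rod cross-section.
Rod cross-section A_rod = π/4 × (19.7 cm)² = 304.8 cm^2
F = P × A_rod

F ≈ 713 kN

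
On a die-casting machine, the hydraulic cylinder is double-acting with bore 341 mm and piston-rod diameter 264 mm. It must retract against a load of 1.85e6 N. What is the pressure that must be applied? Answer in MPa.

Rod-side annular area A_ann = π/4 × (341² − 264²) = 36590 mm^2
Retraction: pressure acts on the annular area.
P = F / A = 1.85e6 N / A

P ≈ 50.6 MPa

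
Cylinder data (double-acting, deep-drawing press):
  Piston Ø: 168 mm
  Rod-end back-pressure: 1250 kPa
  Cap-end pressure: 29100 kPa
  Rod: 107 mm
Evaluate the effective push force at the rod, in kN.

Cap-side area A_cap = π/4 × (168 mm)² = 22170 mm^2
Rod-side annular area A_ann = π/4 × (168² − 107²) = 13180 mm^2
Net thrust = P_cap·A_cap − P_rod·A_ann = 645.1 kN − 16.47 kN

F ≈ 629 kN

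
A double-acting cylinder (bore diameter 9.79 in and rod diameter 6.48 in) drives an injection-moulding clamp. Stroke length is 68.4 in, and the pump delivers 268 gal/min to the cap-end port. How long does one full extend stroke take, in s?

Cap-side area A_cap = π/4 × (9.79 in)² = 75.28 in^2
Swept volume V = A × L; t = V / Q = A·L / Q

t ≈ 4.99 s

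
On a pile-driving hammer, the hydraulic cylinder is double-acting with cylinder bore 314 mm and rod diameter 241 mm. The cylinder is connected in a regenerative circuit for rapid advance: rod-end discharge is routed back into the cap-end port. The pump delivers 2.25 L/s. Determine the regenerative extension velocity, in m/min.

v ≈ 2.96 m/min

In regeneration the rod-end outflow joins the pump flow into the cap end, so the net volume the pump must supply per unit advance equals the rod cross-section area.
Rod cross-section A_rod = π/4 × (241 mm)² = 45620 mm^2
v = Q_pump / A_rod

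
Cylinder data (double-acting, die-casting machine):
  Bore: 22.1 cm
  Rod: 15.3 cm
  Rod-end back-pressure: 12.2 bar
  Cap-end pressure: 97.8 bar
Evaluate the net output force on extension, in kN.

Cap-side area A_cap = π/4 × (22.1 cm)² = 383.6 cm^2
Rod-side annular area A_ann = π/4 × (22.1² − 15.3²) = 199.7 cm^2
Net thrust = P_cap·A_cap − P_rod·A_ann = 375.2 kN − 24.37 kN

F ≈ 351 kN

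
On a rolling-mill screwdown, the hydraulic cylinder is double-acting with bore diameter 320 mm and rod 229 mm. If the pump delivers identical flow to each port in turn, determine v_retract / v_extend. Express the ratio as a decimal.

Cap-side area A_cap = π/4 × (320 mm)² = 80420 mm^2
Rod-side annular area A_ann = π/4 × (320² − 229²) = 39240 mm^2
For equal Q, v ∝ 1/A, so v_ret/v_ext = A_cap/A_ann.

v_ret/v_ext ≈ 2.05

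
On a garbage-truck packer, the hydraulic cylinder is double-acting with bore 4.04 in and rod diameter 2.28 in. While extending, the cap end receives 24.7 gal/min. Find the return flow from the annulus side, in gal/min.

Cap-side area A_cap = π/4 × (4.04 in)² = 12.82 in^2
Rod-side annular area A_ann = π/4 × (4.04² − 2.28²) = 8.736 in^2
Piston speed v = Q_in/A_cap; rod-end outflow Q_out = v × A_ann = Q_in × A_ann/A_cap.

Q_out ≈ 16.8 gal/min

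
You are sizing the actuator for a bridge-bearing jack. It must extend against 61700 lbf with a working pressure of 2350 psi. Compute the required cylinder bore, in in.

D ≈ 5.78 in

Extension force acts on the full piston face: F = P × (π/4)D².
D = √(4F / (πP)) = √(4 × 61700 lbf / (π × 2350 psi))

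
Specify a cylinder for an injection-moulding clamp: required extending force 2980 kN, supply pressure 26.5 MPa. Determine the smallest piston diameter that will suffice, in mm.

D ≈ 378 mm

Extension force acts on the full piston face: F = P × (π/4)D².
D = √(4F / (πP)) = √(4 × 2980 kN / (π × 26.5 MPa))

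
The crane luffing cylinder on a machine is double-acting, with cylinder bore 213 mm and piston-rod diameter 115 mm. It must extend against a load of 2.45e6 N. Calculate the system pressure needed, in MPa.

Cap-side area A_cap = π/4 × (213 mm)² = 35630 mm^2
P = F / A = 2.45e6 N / A

P ≈ 68.8 MPa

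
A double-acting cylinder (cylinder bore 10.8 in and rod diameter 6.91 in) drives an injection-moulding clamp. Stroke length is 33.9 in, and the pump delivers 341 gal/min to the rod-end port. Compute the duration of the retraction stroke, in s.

t ≈ 1.40 s

Rod-side annular area A_ann = π/4 × (10.8² − 6.91²) = 54.11 in^2
Swept volume V = A × L; t = V / Q = A·L / Q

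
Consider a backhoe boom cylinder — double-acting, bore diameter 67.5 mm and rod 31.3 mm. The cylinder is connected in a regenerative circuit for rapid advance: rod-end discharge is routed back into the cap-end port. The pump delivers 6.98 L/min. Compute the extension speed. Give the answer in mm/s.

v ≈ 151 mm/s

In regeneration the rod-end outflow joins the pump flow into the cap end, so the net volume the pump must supply per unit advance equals the rod cross-section area.
Rod cross-section A_rod = π/4 × (31.3 mm)² = 769.4 mm^2
v = Q_pump / A_rod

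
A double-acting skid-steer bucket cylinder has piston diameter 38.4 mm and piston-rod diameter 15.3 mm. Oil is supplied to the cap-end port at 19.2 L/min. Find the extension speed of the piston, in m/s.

v ≈ 0.276 m/s

Cap-side area A_cap = π/4 × (38.4 mm)² = 1158 mm^2
v = Q / A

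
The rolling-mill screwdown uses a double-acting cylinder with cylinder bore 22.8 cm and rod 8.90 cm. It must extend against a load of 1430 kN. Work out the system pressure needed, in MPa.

P ≈ 35.0 MPa

Cap-side area A_cap = π/4 × (22.8 cm)² = 408.3 cm^2
P = F / A = 1430 kN / A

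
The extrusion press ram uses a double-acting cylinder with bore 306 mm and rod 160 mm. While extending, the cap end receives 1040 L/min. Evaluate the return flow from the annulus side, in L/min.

Q_out ≈ 756 L/min

Cap-side area A_cap = π/4 × (306 mm)² = 73540 mm^2
Rod-side annular area A_ann = π/4 × (306² − 160²) = 53440 mm^2
Piston speed v = Q_in/A_cap; rod-end outflow Q_out = v × A_ann = Q_in × A_ann/A_cap.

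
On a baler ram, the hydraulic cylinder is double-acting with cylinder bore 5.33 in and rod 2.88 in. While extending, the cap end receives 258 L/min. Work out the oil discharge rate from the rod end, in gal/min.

Cap-side area A_cap = π/4 × (5.33 in)² = 22.31 in^2
Rod-side annular area A_ann = π/4 × (5.33² − 2.88²) = 15.80 in^2
Piston speed v = Q_in/A_cap; rod-end outflow Q_out = v × A_ann = Q_in × A_ann/A_cap.

Q_out ≈ 48.3 gal/min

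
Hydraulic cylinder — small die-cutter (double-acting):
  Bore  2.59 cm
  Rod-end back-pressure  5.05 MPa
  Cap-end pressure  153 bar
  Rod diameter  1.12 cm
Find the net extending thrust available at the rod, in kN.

F ≈ 5.90 kN

Cap-side area A_cap = π/4 × (2.59 cm)² = 5.269 cm^2
Rod-side annular area A_ann = π/4 × (2.59² − 1.12²) = 4.283 cm^2
Net thrust = P_cap·A_cap − P_rod·A_ann = 8.061 kN − 2.163 kN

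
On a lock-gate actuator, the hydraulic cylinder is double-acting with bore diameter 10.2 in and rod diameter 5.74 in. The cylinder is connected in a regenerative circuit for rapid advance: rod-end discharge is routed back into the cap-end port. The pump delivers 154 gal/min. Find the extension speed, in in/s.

v ≈ 22.9 in/s

In regeneration the rod-end outflow joins the pump flow into the cap end, so the net volume the pump must supply per unit advance equals the rod cross-section area.
Rod cross-section A_rod = π/4 × (5.74 in)² = 25.88 in^2
v = Q_pump / A_rod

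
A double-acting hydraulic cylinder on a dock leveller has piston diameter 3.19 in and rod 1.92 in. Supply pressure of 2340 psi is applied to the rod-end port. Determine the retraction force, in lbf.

Rod-side annular area A_ann = π/4 × (3.19² − 1.92²) = 5.097 in^2
On retraction the pressure acts on the annular area (bore minus rod).
F = P × A_ann

F ≈ 11900 lbf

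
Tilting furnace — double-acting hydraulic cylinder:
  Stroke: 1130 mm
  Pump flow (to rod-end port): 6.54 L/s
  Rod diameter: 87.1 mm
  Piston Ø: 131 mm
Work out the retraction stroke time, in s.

t ≈ 1.30 s

Rod-side annular area A_ann = π/4 × (131² − 87.1²) = 7520 mm^2
Swept volume V = A × L; t = V / Q = A·L / Q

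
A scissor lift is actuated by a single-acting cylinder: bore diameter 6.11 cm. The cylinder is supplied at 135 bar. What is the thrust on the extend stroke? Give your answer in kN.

Cap-side area A_cap = π/4 × (6.11 cm)² = 29.32 cm^2
F = P × A_cap = 135 bar × A_cap

F ≈ 39.6 kN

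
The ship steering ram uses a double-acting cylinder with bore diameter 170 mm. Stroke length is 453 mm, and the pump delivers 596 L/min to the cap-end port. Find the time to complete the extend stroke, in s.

t ≈ 1.04 s

Cap-side area A_cap = π/4 × (170 mm)² = 22700 mm^2
Swept volume V = A × L; t = V / Q = A·L / Q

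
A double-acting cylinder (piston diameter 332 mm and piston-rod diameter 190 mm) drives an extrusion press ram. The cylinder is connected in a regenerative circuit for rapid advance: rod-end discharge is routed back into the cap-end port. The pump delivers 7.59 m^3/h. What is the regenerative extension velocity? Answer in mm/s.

v ≈ 74.4 mm/s

In regeneration the rod-end outflow joins the pump flow into the cap end, so the net volume the pump must supply per unit advance equals the rod cross-section area.
Rod cross-section A_rod = π/4 × (190 mm)² = 28350 mm^2
v = Q_pump / A_rod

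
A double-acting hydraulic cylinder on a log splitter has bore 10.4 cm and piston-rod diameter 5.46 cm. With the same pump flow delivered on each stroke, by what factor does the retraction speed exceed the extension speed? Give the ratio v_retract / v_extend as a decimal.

Cap-side area A_cap = π/4 × (10.4 cm)² = 84.95 cm^2
Rod-side annular area A_ann = π/4 × (10.4² − 5.46²) = 61.53 cm^2
For equal Q, v ∝ 1/A, so v_ret/v_ext = A_cap/A_ann.

v_ret/v_ext ≈ 1.38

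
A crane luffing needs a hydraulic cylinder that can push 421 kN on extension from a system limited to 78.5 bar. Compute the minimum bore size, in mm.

Extension force acts on the full piston face: F = P × (π/4)D².
D = √(4F / (πP)) = √(4 × 421 kN / (π × 78.5 bar))

D ≈ 261 mm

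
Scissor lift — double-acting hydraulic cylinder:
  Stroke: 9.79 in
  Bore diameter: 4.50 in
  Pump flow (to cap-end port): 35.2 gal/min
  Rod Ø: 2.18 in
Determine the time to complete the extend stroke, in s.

Cap-side area A_cap = π/4 × (4.50 in)² = 15.90 in^2
Swept volume V = A × L; t = V / Q = A·L / Q

t ≈ 1.15 s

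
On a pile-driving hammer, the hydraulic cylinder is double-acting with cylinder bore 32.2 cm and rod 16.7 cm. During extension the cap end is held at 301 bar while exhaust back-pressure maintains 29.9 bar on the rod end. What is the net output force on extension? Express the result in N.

Cap-side area A_cap = π/4 × (32.2 cm)² = 814.3 cm^2
Rod-side annular area A_ann = π/4 × (32.2² − 16.7²) = 595.3 cm^2
Net thrust = P_cap·A_cap − P_rod·A_ann = 2.451e6 N − 1.780e5 N

F ≈ 2.27e6 N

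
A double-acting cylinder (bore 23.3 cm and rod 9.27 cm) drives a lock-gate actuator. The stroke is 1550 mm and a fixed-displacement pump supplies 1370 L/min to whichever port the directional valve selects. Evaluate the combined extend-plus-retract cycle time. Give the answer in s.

Cap-side area A_cap = π/4 × (23.3 cm)² = 426.4 cm^2
Rod-side annular area A_ann = π/4 × (23.3² − 9.27²) = 358.9 cm^2
t_ext = A_cap·L/Q = 2.894 s
t_ret = A_ann·L/Q = 2.436 s
t_cycle = t_ext + t_ret

t ≈ 5.33 s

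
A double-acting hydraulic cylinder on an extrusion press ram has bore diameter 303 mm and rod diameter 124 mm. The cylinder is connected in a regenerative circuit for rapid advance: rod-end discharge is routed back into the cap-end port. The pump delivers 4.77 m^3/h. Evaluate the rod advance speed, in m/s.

v ≈ 0.110 m/s

In regeneration the rod-end outflow joins the pump flow into the cap end, so the net volume the pump must supply per unit advance equals the rod cross-section area.
Rod cross-section A_rod = π/4 × (124 mm)² = 12080 mm^2
v = Q_pump / A_rod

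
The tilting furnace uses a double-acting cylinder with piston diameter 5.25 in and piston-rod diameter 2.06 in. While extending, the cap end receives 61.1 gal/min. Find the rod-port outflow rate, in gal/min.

Q_out ≈ 51.7 gal/min

Cap-side area A_cap = π/4 × (5.25 in)² = 21.65 in^2
Rod-side annular area A_ann = π/4 × (5.25² − 2.06²) = 18.31 in^2
Piston speed v = Q_in/A_cap; rod-end outflow Q_out = v × A_ann = Q_in × A_ann/A_cap.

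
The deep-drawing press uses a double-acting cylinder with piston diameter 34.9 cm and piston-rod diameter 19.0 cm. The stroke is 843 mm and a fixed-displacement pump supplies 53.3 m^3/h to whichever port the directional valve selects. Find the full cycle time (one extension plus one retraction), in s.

t ≈ 9.28 s

Cap-side area A_cap = π/4 × (34.9 cm)² = 956.6 cm^2
Rod-side annular area A_ann = π/4 × (34.9² − 19.0²) = 673.1 cm^2
t_ext = A_cap·L/Q = 5.447 s
t_ret = A_ann·L/Q = 3.832 s
t_cycle = t_ext + t_ret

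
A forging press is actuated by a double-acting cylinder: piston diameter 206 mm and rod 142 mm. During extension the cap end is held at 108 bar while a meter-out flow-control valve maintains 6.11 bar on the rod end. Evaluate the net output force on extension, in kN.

F ≈ 349 kN

Cap-side area A_cap = π/4 × (206 mm)² = 33330 mm^2
Rod-side annular area A_ann = π/4 × (206² − 142²) = 17490 mm^2
Net thrust = P_cap·A_cap − P_rod·A_ann = 360.0 kN − 10.69 kN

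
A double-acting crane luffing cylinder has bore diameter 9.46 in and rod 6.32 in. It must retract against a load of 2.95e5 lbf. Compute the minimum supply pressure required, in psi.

P ≈ 7580 psi

Rod-side annular area A_ann = π/4 × (9.46² − 6.32²) = 38.92 in^2
Retraction: pressure acts on the annular area.
P = F / A = 2.95e5 lbf / A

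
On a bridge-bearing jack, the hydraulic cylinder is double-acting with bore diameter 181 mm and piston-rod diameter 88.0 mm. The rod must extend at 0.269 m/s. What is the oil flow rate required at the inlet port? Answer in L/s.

Q ≈ 6.92 L/s

Cap-side area A_cap = π/4 × (181 mm)² = 25730 mm^2
Q = A × v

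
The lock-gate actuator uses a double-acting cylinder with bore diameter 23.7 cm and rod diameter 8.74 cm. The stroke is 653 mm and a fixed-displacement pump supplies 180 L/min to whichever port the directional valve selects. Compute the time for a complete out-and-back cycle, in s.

t ≈ 17.9 s

Cap-side area A_cap = π/4 × (23.7 cm)² = 441.2 cm^2
Rod-side annular area A_ann = π/4 × (23.7² − 8.74²) = 381.2 cm^2
t_ext = A_cap·L/Q = 9.602 s
t_ret = A_ann·L/Q = 8.296 s
t_cycle = t_ext + t_ret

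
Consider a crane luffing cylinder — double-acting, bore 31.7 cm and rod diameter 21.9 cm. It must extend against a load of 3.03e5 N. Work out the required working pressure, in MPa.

P ≈ 3.84 MPa

Cap-side area A_cap = π/4 × (31.7 cm)² = 789.2 cm^2
P = F / A = 3.03e5 N / A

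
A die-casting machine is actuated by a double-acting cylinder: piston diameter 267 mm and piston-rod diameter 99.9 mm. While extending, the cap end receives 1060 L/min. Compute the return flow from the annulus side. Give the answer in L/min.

Q_out ≈ 912 L/min

Cap-side area A_cap = π/4 × (267 mm)² = 55990 mm^2
Rod-side annular area A_ann = π/4 × (267² − 99.9²) = 48150 mm^2
Piston speed v = Q_in/A_cap; rod-end outflow Q_out = v × A_ann = Q_in × A_ann/A_cap.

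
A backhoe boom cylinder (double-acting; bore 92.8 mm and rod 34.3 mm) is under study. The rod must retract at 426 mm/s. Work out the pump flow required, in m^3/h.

Rod-side annular area A_ann = π/4 × (92.8² − 34.3²) = 5840 mm^2
Q = A × v

Q ≈ 8.96 m^3/h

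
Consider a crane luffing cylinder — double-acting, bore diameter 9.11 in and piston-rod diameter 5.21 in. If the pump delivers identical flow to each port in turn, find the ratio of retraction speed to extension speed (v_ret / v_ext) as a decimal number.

v_ret/v_ext ≈ 1.49

Cap-side area A_cap = π/4 × (9.11 in)² = 65.18 in^2
Rod-side annular area A_ann = π/4 × (9.11² − 5.21²) = 43.86 in^2
For equal Q, v ∝ 1/A, so v_ret/v_ext = A_cap/A_ann.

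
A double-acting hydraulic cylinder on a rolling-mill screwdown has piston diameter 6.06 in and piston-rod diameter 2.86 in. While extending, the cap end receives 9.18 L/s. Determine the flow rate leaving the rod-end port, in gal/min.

Cap-side area A_cap = π/4 × (6.06 in)² = 28.84 in^2
Rod-side annular area A_ann = π/4 × (6.06² − 2.86²) = 22.42 in^2
Piston speed v = Q_in/A_cap; rod-end outflow Q_out = v × A_ann = Q_in × A_ann/A_cap.

Q_out ≈ 113 gal/min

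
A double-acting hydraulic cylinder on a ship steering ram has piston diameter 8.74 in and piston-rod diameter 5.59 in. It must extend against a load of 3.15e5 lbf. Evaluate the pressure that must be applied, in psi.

Cap-side area A_cap = π/4 × (8.74 in)² = 59.99 in^2
P = F / A = 3.15e5 lbf / A

P ≈ 5250 psi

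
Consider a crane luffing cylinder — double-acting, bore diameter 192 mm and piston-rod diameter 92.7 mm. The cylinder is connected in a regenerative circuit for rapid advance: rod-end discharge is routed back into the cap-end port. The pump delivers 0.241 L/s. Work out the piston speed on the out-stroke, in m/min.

In regeneration the rod-end outflow joins the pump flow into the cap end, so the net volume the pump must supply per unit advance equals the rod cross-section area.
Rod cross-section A_rod = π/4 × (92.7 mm)² = 6749 mm^2
v = Q_pump / A_rod

v ≈ 2.14 m/min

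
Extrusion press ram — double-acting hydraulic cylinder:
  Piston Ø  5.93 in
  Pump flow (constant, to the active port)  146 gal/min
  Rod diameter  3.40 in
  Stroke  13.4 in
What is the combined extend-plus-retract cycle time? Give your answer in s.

t ≈ 1.10 s

Cap-side area A_cap = π/4 × (5.93 in)² = 27.62 in^2
Rod-side annular area A_ann = π/4 × (5.93² − 3.40²) = 18.54 in^2
t_ext = A_cap·L/Q = 0.6584 s
t_ret = A_ann·L/Q = 0.4420 s
t_cycle = t_ext + t_ret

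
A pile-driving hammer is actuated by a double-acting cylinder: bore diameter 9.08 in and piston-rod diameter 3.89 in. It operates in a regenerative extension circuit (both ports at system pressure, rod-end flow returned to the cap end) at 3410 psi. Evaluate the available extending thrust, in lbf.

With equal pressure on both faces, forces on the annular region cancel; the net push is pressure × rod cross-section.
Rod cross-section A_rod = π/4 × (3.89 in)² = 11.88 in^2
F = P × A_rod

F ≈ 40500 lbf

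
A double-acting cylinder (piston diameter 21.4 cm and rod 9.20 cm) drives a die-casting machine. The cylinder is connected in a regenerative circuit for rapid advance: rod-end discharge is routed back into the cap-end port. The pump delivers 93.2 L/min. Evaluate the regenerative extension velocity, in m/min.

In regeneration the rod-end outflow joins the pump flow into the cap end, so the net volume the pump must supply per unit advance equals the rod cross-section area.
Rod cross-section A_rod = π/4 × (9.20 cm)² = 66.48 cm^2
v = Q_pump / A_rod

v ≈ 14.0 m/min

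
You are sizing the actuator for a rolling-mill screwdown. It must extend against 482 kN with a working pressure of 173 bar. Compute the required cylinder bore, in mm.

D ≈ 188 mm

Extension force acts on the full piston face: F = P × (π/4)D².
D = √(4F / (πP)) = √(4 × 482 kN / (π × 173 bar))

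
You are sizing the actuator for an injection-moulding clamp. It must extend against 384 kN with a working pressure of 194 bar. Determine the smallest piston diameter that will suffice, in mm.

D ≈ 159 mm

Extension force acts on the full piston face: F = P × (π/4)D².
D = √(4F / (πP)) = √(4 × 384 kN / (π × 194 bar))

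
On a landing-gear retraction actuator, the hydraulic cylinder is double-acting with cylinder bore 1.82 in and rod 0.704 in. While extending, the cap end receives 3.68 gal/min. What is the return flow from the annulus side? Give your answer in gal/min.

Cap-side area A_cap = π/4 × (1.82 in)² = 2.602 in^2
Rod-side annular area A_ann = π/4 × (1.82² − 0.704²) = 2.212 in^2
Piston speed v = Q_in/A_cap; rod-end outflow Q_out = v × A_ann = Q_in × A_ann/A_cap.

Q_out ≈ 3.13 gal/min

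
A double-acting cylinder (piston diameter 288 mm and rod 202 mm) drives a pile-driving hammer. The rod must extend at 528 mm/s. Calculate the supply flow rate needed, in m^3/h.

Q ≈ 124 m^3/h

Cap-side area A_cap = π/4 × (288 mm)² = 65140 mm^2
Q = A × v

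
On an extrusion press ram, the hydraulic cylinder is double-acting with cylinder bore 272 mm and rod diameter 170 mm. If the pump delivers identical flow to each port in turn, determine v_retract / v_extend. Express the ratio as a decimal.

Cap-side area A_cap = π/4 × (272 mm)² = 58110 mm^2
Rod-side annular area A_ann = π/4 × (272² − 170²) = 35410 mm^2
For equal Q, v ∝ 1/A, so v_ret/v_ext = A_cap/A_ann.

v_ret/v_ext ≈ 1.64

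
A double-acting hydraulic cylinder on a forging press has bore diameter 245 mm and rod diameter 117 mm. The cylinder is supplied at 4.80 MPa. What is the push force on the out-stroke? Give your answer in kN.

Cap-side area A_cap = π/4 × (245 mm)² = 47140 mm^2
F = P × A_cap = 4.80 MPa × A_cap

F ≈ 226 kN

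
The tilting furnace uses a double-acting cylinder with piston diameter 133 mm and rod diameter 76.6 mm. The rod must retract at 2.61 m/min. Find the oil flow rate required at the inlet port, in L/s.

Rod-side annular area A_ann = π/4 × (133² − 76.6²) = 9285 mm^2
Q = A × v

Q ≈ 0.404 L/s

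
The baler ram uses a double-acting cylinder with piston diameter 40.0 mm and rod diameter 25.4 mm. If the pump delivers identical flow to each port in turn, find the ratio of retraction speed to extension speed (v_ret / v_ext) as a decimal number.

v_ret/v_ext ≈ 1.68

Cap-side area A_cap = π/4 × (40.0 mm)² = 1257 mm^2
Rod-side annular area A_ann = π/4 × (40.0² − 25.4²) = 749.9 mm^2
For equal Q, v ∝ 1/A, so v_ret/v_ext = A_cap/A_ann.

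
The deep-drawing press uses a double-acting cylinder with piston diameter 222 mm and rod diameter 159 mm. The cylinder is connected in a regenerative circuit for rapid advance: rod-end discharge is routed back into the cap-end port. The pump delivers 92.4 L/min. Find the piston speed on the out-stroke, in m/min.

v ≈ 4.65 m/min

In regeneration the rod-end outflow joins the pump flow into the cap end, so the net volume the pump must supply per unit advance equals the rod cross-section area.
Rod cross-section A_rod = π/4 × (159 mm)² = 19860 mm^2
v = Q_pump / A_rod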